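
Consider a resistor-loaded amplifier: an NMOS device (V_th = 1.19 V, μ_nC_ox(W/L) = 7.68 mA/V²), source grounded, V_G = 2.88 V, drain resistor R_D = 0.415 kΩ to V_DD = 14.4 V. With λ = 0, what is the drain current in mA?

V_GS = V_G = 2.88 V, so V_ov = 2.88 − 1.19 = 1.69 V.
Assume saturation: I_D = ½ k_n V_ov² = 0.5 × 7.68 × 1.69² = 11 mA, giving V_DS = V_DD − I_D R_D = 14.4 − 11 × 0.415 = 9.85 V.
V_DS = 9.85 V ≥ V_ov = 1.69 V, confirming saturation.

I_D = 11.0 mA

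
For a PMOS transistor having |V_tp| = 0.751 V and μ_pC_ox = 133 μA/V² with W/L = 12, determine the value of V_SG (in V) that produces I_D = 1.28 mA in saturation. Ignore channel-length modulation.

V_SG = 2.02 V

k_p = μ_pC_ox · (W/L) = 1.596 mA/V².
In saturation I_D = ½ k_p (V_SG − |V_tp|)², so V_SG − |V_tp| = √(2 I_D / k_p) = √(2 × 1.28 / 1.596) = 1.27 V.
V_SG = 0.751 + 1.27 = 2.02 V.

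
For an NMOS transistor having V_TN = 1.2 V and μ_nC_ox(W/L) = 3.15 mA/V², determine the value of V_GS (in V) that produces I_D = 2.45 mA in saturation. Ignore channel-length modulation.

V_GS = 2.45 V

In saturation I_D = ½ k_n (V_GS − V_TN)², so V_GS − V_TN = √(2 I_D / k_n) = √(2 × 2.45 / 3.15) = 1.25 V.
V_GS = 1.2 + 1.25 = 2.45 V.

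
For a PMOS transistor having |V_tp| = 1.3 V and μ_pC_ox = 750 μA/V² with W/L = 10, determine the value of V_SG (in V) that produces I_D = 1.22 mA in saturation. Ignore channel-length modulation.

k_p = μ_pC_ox · (W/L) = 7.5 mA/V².
In saturation I_D = ½ k_p (V_SG − |V_tp|)², so V_SG − |V_tp| = √(2 I_D / k_p) = √(2 × 1.22 / 7.5) = 0.57 V.
V_SG = 1.3 + 0.57 = 1.87 V.

V_SG = 1.87 V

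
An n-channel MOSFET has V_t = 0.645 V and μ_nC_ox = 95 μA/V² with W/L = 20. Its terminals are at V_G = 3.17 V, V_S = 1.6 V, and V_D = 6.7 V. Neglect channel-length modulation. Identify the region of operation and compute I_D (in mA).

V_GS = V_G − V_S = 3.17 − 1.6 = 1.57 V; V_DS = V_D − V_S = 6.7 − 1.6 = 5.1 V.
k_n = μ_nC_ox · (W/L) = 1.9 mA/V².
V_ov = V_GS − V_t = 1.57 − 0.645 = 0.925 V.
Since V_DS = 5.1 V ≥ V_ov = 0.925 V, the device is in saturation.
I_D = ½ k_n V_ov² = 0.5 × 1.9 × 0.925² = 0.813 mA.

Saturation; I_D = 0.813 mA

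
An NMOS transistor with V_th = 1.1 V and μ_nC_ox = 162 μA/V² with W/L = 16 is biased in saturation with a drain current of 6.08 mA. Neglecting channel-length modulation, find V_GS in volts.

k_n = μ_nC_ox · (W/L) = 2.592 mA/V².
In saturation I_D = ½ k_n (V_GS − V_th)², so V_GS − V_th = √(2 I_D / k_n) = √(2 × 6.08 / 2.592) = 2.17 V.
V_GS = 1.1 + 2.17 = 3.27 V.

V_GS = 3.27 V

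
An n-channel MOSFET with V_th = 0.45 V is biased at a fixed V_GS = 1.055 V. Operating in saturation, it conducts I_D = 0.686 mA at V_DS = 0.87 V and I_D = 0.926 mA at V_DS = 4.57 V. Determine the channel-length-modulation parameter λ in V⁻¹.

With V_GS fixed, I_D ∝ (1 + λ V_DS) in saturation, so I_D2/I_D1 = (1 + λ V_DS2)/(1 + λ V_DS1).
0.926/0.686 = 1.35 = (1 + 4.57 λ)/(1 + 0.87 λ).
Solving: λ (I_D1 V_DS2 − I_D2 V_DS1) = I_D2 − I_D1, so λ = (0.926 − 0.686) / (0.686 × 4.57 − 0.926 × 0.87) = 0.24 / 2.33 = 0.103 V⁻¹.

λ = 0.103 V⁻¹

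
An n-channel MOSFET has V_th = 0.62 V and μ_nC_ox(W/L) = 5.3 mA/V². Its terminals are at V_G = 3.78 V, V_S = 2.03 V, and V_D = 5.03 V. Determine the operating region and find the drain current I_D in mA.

V_GS = V_G − V_S = 3.78 − 2.03 = 1.75 V; V_DS = V_D − V_S = 5.03 − 2.03 = 3 V.
V_ov = V_GS − V_th = 1.75 − 0.62 = 1.13 V.
Since V_DS = 3 V ≥ V_ov = 1.13 V, the device is in saturation.
I_D = ½ k_n V_ov² = 0.5 × 5.3 × 1.13² = 3.38 mA.

Saturation; I_D = 3.38 mA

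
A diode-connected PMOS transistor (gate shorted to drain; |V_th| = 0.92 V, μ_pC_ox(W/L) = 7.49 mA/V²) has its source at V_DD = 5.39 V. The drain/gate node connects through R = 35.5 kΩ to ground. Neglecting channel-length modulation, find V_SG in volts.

With gate tied to drain, V_SG = V_SD ≥ V_SG − |V_th|, so the device is in saturation.
KCL at the drain: ½ k_p (V_SG − |V_th|)² = (V_DD − V_SG)/R.
Let x = V_SG − 0.92. Then 133 x² + x − 4.47 = 0, giving x = 0.18 V (positive root), so V_SG = 1.1 V.
I_D = (V_DD − V_SG)/R = (5.39 − 1.1) / 35.5 = 0.121 mA.

V_SG = 1.10 V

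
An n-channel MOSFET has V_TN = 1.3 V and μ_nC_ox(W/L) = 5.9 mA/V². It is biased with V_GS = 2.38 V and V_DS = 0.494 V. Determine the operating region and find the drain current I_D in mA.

Triode; I_D = 2.43 mA

V_ov = V_GS − V_TN = 2.38 − 1.3 = 1.08 V.
Since V_DS = 0.494 V < V_ov = 1.08 V, the device is in the triode region.
I_D = k_n [V_ov · V_DS − ½ V_DS²] = 5.9 × [1.08 × 0.494 − 0.5 × 0.494²] = 2.43 mA.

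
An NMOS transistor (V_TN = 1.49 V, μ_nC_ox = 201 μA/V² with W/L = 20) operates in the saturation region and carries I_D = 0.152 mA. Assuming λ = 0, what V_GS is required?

V_GS = 1.76 V

k_n = μ_nC_ox · (W/L) = 4.02 mA/V².
In saturation I_D = ½ k_n (V_GS − V_TN)², so V_GS − V_TN = √(2 I_D / k_n) = √(2 × 0.152 / 4.02) = 0.275 V.
V_GS = 1.49 + 0.275 = 1.76 V.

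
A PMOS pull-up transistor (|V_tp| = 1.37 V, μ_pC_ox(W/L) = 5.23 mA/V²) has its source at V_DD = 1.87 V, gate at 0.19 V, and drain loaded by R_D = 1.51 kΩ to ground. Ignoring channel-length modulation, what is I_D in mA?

V_SG = V_DD − V_G = 1.87 − 0.19 = 1.68 V, so V_ov = 1.68 − 1.37 = 0.31 V.
Assume saturation: I_D = ½ k_p V_ov² = 0.5 × 5.23 × 0.31² = 0.251 mA, giving V_SD = V_DD − I_D R_D = 1.87 − 0.251 × 1.51 = 1.49 V.
V_SD = 1.49 V ≥ V_ov = 0.31 V, confirming saturation.

I_D = 0.251 mA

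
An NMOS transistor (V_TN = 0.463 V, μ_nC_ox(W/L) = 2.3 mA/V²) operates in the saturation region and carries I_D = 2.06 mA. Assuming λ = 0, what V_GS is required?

In saturation I_D = ½ k_n (V_GS − V_TN)², so V_GS − V_TN = √(2 I_D / k_n) = √(2 × 2.06 / 2.3) = 1.34 V.
V_GS = 0.463 + 1.34 = 1.8 V.

V_GS = 1.80 V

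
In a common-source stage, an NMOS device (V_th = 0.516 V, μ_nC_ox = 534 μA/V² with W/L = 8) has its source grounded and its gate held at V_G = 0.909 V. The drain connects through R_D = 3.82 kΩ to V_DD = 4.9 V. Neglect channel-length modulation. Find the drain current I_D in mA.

V_GS = V_G = 0.909 V, so V_ov = 0.909 − 0.516 = 0.393 V.
k_n = μ_nC_ox · (W/L) = 4.272 mA/V².
Assume saturation: I_D = ½ k_n V_ov² = 0.5 × 4.272 × 0.393² = 0.33 mA, giving V_DS = V_DD − I_D R_D = 4.9 − 0.33 × 3.82 = 3.64 V.
V_DS = 3.64 V ≥ V_ov = 0.393 V, confirming saturation.

I_D = 0.330 mA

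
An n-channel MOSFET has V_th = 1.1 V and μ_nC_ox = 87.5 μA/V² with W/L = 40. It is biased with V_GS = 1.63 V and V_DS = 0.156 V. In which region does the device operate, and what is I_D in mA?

Triode; I_D = 0.247 mA

k_n = μ_nC_ox · (W/L) = 3.5 mA/V².
V_ov = V_GS − V_th = 1.63 − 1.1 = 0.53 V.
Since V_DS = 0.156 V < V_ov = 0.53 V, the device is in the triode region.
I_D = k_n [V_ov · V_DS − ½ V_DS²] = 3.5 × [0.53 × 0.156 − 0.5 × 0.156²] = 0.247 mA.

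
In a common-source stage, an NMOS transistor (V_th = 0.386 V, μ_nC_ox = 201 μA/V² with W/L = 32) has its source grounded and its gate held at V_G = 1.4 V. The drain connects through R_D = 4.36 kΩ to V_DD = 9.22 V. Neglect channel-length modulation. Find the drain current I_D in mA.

I_D = 2.03 mA

V_GS = V_G = 1.4 V, so V_ov = 1.4 − 0.386 = 1.01 V.
k_n = μ_nC_ox · (W/L) = 6.432 mA/V².
Assume saturation: I_D = ½ k_n V_ov² = 0.5 × 6.432 × 1.01² = 3.31 mA, giving V_DS = V_DD − I_D R_D = 9.22 − 3.31 × 4.36 = -5.2 V.
But -5.2 V < V_ov = 1.01 V, so the device is actually in triode.
In triode I_D = k_n[V_ov V_DS − ½ V_DS²] and I_D = (V_DD − V_DS)/R_D. Equating: 14 V_DS² − 29.44 V_DS + 9.22 = 0, giving V_DS = 0.383 V (the root below V_ov).
I_D = (9.22 − 0.383) / 4.36 = 2.03 mA.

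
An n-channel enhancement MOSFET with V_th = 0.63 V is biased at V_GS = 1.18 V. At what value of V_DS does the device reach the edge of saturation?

V_DS,sat = 0.550 V

The boundary between triode and saturation is V_DS = V_GS − V_th = V_ov.
V_ov = 1.18 − 0.63 = 0.55 V.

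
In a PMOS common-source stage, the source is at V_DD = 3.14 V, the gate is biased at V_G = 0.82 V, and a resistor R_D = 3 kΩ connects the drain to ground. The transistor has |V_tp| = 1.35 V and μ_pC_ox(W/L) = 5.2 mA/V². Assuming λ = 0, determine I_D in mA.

I_D = 0.974 mA

V_SG = V_DD − V_G = 3.14 − 0.82 = 2.32 V, so V_ov = 2.32 − 1.35 = 0.97 V.
Assume saturation: I_D = ½ k_p V_ov² = 0.5 × 5.2 × 0.97² = 2.45 mA, giving V_SD = V_DD − I_D R_D = 3.14 − 2.45 × 3 = -4.2 V.
But -4.2 V < V_ov = 0.97 V, so the device is actually in triode.
In triode I_D = k_p[V_ov V_SD − ½ V_SD²] and I_D = (V_DD − V_SD)/R_D. Equating: 7.8 V_SD² − 16.13 V_SD + 3.14 = 0, giving V_SD = 0.218 V (the root below V_ov).
I_D = (3.14 − 0.218) / 3 = 0.974 mA.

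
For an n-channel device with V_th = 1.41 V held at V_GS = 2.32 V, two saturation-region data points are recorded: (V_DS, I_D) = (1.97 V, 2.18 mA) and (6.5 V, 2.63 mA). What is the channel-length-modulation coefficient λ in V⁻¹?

λ = 0.0501 V⁻¹

With V_GS fixed, I_D ∝ (1 + λ V_DS) in saturation, so I_D2/I_D1 = (1 + λ V_DS2)/(1 + λ V_DS1).
2.63/2.18 = 1.206 = (1 + 6.5 λ)/(1 + 1.97 λ).
Solving: λ (I_D1 V_DS2 − I_D2 V_DS1) = I_D2 − I_D1, so λ = (2.63 − 2.18) / (2.18 × 6.5 − 2.63 × 1.97) = 0.45 / 8.99 = 0.0501 V⁻¹.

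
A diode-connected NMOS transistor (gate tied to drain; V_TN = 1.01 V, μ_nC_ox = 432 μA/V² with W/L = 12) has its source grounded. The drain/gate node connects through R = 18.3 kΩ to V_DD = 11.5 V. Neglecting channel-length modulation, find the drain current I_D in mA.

With gate tied to drain, V_GS = V_DS ≥ V_GS − V_TN, so the device is in saturation.
k_n = μ_nC_ox · (W/L) = 5.184 mA/V².
KCL at the drain: ½ k_n (V_GS − V_TN)² = (V_DD − V_GS)/R.
Let x = V_GS − 1.01. Then 47.4 x² + x − 10.49 = 0, giving x = 0.46 V (positive root), so V_GS = 1.47 V.
I_D = (V_DD − V_GS)/R = (11.5 − 1.47) / 18.3 = 0.548 mA.

I_D = 0.548 mA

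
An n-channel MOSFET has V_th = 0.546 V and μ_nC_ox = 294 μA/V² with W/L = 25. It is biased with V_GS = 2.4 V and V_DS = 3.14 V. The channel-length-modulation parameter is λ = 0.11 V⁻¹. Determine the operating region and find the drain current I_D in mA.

k_n = μ_nC_ox · (W/L) = 7.35 mA/V².
V_ov = V_GS − V_th = 2.4 − 0.546 = 1.85 V.
Since V_DS = 3.14 V ≥ V_ov = 1.85 V, the device is in saturation.
I_D = ½ k_n V_ov² (1 + λ V_DS) = 0.5 × 7.35 × 1.85² × (1 + 0.11 × 3.14) = 17 mA.

Saturation; I_D = 17.0 mA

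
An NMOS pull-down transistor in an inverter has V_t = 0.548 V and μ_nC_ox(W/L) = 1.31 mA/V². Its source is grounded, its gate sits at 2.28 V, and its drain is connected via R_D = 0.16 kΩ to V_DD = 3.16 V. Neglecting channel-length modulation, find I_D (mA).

I_D = 1.96 mA

V_GS = V_G = 2.28 V, so V_ov = 2.28 − 0.548 = 1.73 V.
Assume saturation: I_D = ½ k_n V_ov² = 0.5 × 1.31 × 1.73² = 1.96 mA, giving V_DS = V_DD − I_D R_D = 3.16 − 1.96 × 0.16 = 2.85 V.
V_DS = 2.85 V ≥ V_ov = 1.73 V, confirming saturation.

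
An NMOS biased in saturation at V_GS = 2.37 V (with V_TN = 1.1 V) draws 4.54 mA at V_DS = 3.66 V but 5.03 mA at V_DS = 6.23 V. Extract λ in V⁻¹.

λ = 0.0496 V⁻¹

With V_GS fixed, I_D ∝ (1 + λ V_DS) in saturation, so I_D2/I_D1 = (1 + λ V_DS2)/(1 + λ V_DS1).
5.03/4.54 = 1.108 = (1 + 6.23 λ)/(1 + 3.66 λ).
Solving: λ (I_D1 V_DS2 − I_D2 V_DS1) = I_D2 − I_D1, so λ = (5.03 − 4.54) / (4.54 × 6.23 − 5.03 × 3.66) = 0.49 / 9.87 = 0.0496 V⁻¹.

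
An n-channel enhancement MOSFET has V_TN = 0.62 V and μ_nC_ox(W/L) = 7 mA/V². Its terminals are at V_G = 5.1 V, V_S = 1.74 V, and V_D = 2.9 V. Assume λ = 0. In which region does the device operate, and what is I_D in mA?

Triode; I_D = 17.5 mA

V_GS = V_G − V_S = 5.1 − 1.74 = 3.36 V; V_DS = V_D − V_S = 2.9 − 1.74 = 1.16 V.
V_ov = V_GS − V_TN = 3.36 − 0.62 = 2.74 V.
Since V_DS = 1.16 V < V_ov = 2.74 V, the device is in the triode region.
I_D = k_n [V_ov · V_DS − ½ V_DS²] = 7 × [2.74 × 1.16 − 0.5 × 1.16²] = 17.5 mA.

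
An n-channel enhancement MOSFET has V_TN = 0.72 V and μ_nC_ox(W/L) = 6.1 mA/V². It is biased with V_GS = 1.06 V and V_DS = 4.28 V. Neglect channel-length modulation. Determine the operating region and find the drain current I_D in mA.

V_ov = V_GS − V_TN = 1.06 − 0.72 = 0.34 V.
Since V_DS = 4.28 V ≥ V_ov = 0.34 V, the device is in saturation.
I_D = ½ k_n V_ov² = 0.5 × 6.1 × 0.34² = 0.353 mA.

Saturation; I_D = 0.353 mA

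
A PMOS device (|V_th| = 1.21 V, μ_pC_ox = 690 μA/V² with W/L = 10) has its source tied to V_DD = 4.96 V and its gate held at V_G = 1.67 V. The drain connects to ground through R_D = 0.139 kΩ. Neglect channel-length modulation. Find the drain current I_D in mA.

V_SG = V_DD − V_G = 4.96 − 1.67 = 3.29 V, so V_ov = 3.29 − 1.21 = 2.08 V.
k_p = μ_pC_ox · (W/L) = 6.9 mA/V².
Assume saturation: I_D = ½ k_p V_ov² = 0.5 × 6.9 × 2.08² = 14.9 mA, giving V_SD = V_DD − I_D R_D = 4.96 − 14.9 × 0.139 = 2.89 V.
V_SD = 2.89 V ≥ V_ov = 2.08 V, confirming saturation.

I_D = 14.9 mA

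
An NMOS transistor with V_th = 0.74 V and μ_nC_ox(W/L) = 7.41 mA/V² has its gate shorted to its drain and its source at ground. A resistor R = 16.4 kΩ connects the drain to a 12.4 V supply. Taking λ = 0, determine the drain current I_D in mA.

With gate tied to drain, V_GS = V_DS ≥ V_GS − V_th, so the device is in saturation.
KCL at the drain: ½ k_n (V_GS − V_th)² = (V_DD − V_GS)/R.
Let x = V_GS − 0.74. Then 60.8 x² + x − 11.66 = 0, giving x = 0.43 V (positive root), so V_GS = 1.17 V.
I_D = (V_DD − V_GS)/R = (12.4 − 1.17) / 16.4 = 0.685 mA.

I_D = 0.685 mA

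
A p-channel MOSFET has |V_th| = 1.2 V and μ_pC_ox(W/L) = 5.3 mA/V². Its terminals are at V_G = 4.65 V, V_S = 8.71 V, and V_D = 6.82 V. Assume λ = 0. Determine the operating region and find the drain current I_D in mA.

V_SG = V_S − V_G = 8.71 − 4.65 = 4.06 V; V_SD = V_S − V_D = 8.71 − 6.82 = 1.89 V.
V_ov = V_SG − |V_th| = 4.06 − 1.2 = 2.86 V.
Since V_SD = 1.89 V < V_ov = 2.86 V, the device is in the triode region.
I_D = k_p [V_ov · V_SD − ½ V_SD²] = 5.3 × [2.86 × 1.89 − 0.5 × 1.89²] = 19.2 mA.

Triode; I_D = 19.2 mA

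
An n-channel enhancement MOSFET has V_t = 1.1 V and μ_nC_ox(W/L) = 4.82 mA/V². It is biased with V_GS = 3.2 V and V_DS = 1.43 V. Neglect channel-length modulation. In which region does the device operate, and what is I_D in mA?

V_ov = V_GS − V_t = 3.2 − 1.1 = 2.1 V.
Since V_DS = 1.43 V < V_ov = 2.1 V, the device is in the triode region.
I_D = k_n [V_ov · V_DS − ½ V_DS²] = 4.82 × [2.1 × 1.43 − 0.5 × 1.43²] = 9.55 mA.

Triode; I_D = 9.55 mA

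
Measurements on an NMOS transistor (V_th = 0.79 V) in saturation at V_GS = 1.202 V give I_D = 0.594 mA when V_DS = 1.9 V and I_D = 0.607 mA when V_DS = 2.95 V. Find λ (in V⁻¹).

λ = 0.0217 V⁻¹

With V_GS fixed, I_D ∝ (1 + λ V_DS) in saturation, so I_D2/I_D1 = (1 + λ V_DS2)/(1 + λ V_DS1).
0.607/0.594 = 1.022 = (1 + 2.95 λ)/(1 + 1.9 λ).
Solving: λ (I_D1 V_DS2 − I_D2 V_DS1) = I_D2 − I_D1, so λ = (0.607 − 0.594) / (0.594 × 2.95 − 0.607 × 1.9) = 0.013 / 0.599 = 0.0217 V⁻¹.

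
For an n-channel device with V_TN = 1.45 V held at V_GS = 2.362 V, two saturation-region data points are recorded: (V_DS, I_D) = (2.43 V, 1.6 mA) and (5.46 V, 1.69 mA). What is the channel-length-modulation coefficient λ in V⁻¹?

λ = 0.0194 V⁻¹

With V_GS fixed, I_D ∝ (1 + λ V_DS) in saturation, so I_D2/I_D1 = (1 + λ V_DS2)/(1 + λ V_DS1).
1.69/1.6 = 1.056 = (1 + 5.46 λ)/(1 + 2.43 λ).
Solving: λ (I_D1 V_DS2 − I_D2 V_DS1) = I_D2 − I_D1, so λ = (1.69 − 1.6) / (1.6 × 5.46 − 1.69 × 2.43) = 0.09 / 4.63 = 0.0194 V⁻¹.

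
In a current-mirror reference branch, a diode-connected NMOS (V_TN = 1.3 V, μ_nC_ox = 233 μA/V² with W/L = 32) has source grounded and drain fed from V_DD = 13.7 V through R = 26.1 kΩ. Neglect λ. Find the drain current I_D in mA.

With gate tied to drain, V_GS = V_DS ≥ V_GS − V_TN, so the device is in saturation.
k_n = μ_nC_ox · (W/L) = 7.456 mA/V².
KCL at the drain: ½ k_n (V_GS − V_TN)² = (V_DD − V_GS)/R.
Let x = V_GS − 1.3. Then 97.3 x² + x − 12.4 = 0, giving x = 0.352 V (positive root), so V_GS = 1.65 V.
I_D = (V_DD − V_GS)/R = (13.7 − 1.65) / 26.1 = 0.462 mA.

I_D = 0.462 mA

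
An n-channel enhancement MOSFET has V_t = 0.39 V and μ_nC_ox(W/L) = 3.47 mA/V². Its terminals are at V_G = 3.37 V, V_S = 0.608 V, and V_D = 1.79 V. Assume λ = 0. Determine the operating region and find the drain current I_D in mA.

V_GS = V_G − V_S = 3.37 − 0.608 = 2.76 V; V_DS = V_D − V_S = 1.79 − 0.608 = 1.18 V.
V_ov = V_GS − V_t = 2.76 − 0.39 = 2.37 V.
Since V_DS = 1.18 V < V_ov = 2.37 V, the device is in the triode region.
I_D = k_n [V_ov · V_DS − ½ V_DS²] = 3.47 × [2.37 × 1.18 − 0.5 × 1.18²] = 7.3 mA.

Triode; I_D = 7.30 mA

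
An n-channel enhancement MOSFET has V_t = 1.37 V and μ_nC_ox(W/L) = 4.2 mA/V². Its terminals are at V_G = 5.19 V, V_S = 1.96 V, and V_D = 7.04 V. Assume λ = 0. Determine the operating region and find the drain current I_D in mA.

Saturation; I_D = 7.27 mA

V_GS = V_G − V_S = 5.19 − 1.96 = 3.23 V; V_DS = V_D − V_S = 7.04 − 1.96 = 5.08 V.
V_ov = V_GS − V_t = 3.23 − 1.37 = 1.86 V.
Since V_DS = 5.08 V ≥ V_ov = 1.86 V, the device is in saturation.
I_D = ½ k_n V_ov² = 0.5 × 4.2 × 1.86² = 7.27 mA.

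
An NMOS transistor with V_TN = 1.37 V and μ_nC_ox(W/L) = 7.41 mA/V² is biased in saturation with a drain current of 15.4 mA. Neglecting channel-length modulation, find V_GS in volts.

In saturation I_D = ½ k_n (V_GS − V_TN)², so V_GS − V_TN = √(2 I_D / k_n) = √(2 × 15.4 / 7.41) = 2.04 V.
V_GS = 1.37 + 2.04 = 3.41 V.

V_GS = 3.41 V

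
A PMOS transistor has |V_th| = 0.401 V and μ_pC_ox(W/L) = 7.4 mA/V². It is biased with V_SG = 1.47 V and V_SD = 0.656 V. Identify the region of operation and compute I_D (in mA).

Triode; I_D = 3.60 mA

V_ov = V_SG − |V_th| = 1.47 − 0.401 = 1.07 V.
Since V_SD = 0.656 V < V_ov = 1.07 V, the device is in the triode region.
I_D = k_p [V_ov · V_SD − ½ V_SD²] = 7.4 × [1.07 × 0.656 − 0.5 × 0.656²] = 3.6 mA.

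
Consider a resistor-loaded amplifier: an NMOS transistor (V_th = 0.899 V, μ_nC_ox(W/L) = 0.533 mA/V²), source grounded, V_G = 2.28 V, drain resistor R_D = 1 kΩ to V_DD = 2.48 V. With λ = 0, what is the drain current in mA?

V_GS = V_G = 2.28 V, so V_ov = 2.28 − 0.899 = 1.38 V.
Assume saturation: I_D = ½ k_n V_ov² = 0.5 × 0.533 × 1.38² = 0.508 mA, giving V_DS = V_DD − I_D R_D = 2.48 − 0.508 × 1 = 1.97 V.
V_DS = 1.97 V ≥ V_ov = 1.38 V, confirming saturation.

I_D = 0.508 mA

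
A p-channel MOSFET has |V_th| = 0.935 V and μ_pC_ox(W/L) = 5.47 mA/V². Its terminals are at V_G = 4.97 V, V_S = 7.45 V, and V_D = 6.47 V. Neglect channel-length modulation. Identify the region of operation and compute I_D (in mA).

Triode; I_D = 5.66 mA

V_SG = V_S − V_G = 7.45 − 4.97 = 2.48 V; V_SD = V_S − V_D = 7.45 − 6.47 = 0.98 V.
V_ov = V_SG − |V_th| = 2.48 − 0.935 = 1.55 V.
Since V_SD = 0.98 V < V_ov = 1.55 V, the device is in the triode region.
I_D = k_p [V_ov · V_SD − ½ V_SD²] = 5.47 × [1.55 × 0.98 − 0.5 × 0.98²] = 5.66 mA.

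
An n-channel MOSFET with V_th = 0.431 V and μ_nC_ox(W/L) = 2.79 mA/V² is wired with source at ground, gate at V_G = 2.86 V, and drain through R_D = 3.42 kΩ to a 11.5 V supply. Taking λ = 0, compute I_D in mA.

V_GS = V_G = 2.86 V, so V_ov = 2.86 − 0.431 = 2.43 V.
Assume saturation: I_D = ½ k_n V_ov² = 0.5 × 2.79 × 2.43² = 8.23 mA, giving V_DS = V_DD − I_D R_D = 11.5 − 8.23 × 3.42 = -16.6 V.
But -16.6 V < V_ov = 2.43 V, so the device is actually in triode.
In triode I_D = k_n[V_ov V_DS − ½ V_DS²] and I_D = (V_DD − V_DS)/R_D. Equating: 4.77 V_DS² − 24.18 V_DS + 11.5 = 0, giving V_DS = 0.531 V (the root below V_ov).
I_D = (11.5 − 0.531) / 3.42 = 3.21 mA.

I_D = 3.21 mA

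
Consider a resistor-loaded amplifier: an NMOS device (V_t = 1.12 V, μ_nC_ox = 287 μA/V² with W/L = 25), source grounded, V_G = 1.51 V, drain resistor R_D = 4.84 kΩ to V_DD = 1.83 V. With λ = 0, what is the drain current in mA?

I_D = 0.346 mA

V_GS = V_G = 1.51 V, so V_ov = 1.51 − 1.12 = 0.39 V.
k_n = μ_nC_ox · (W/L) = 7.175 mA/V².
Assume saturation: I_D = ½ k_n V_ov² = 0.5 × 7.175 × 0.39² = 0.546 mA, giving V_DS = V_DD − I_D R_D = 1.83 − 0.546 × 4.84 = -0.811 V.
But -0.811 V < V_ov = 0.39 V, so the device is actually in triode.
In triode I_D = k_n[V_ov V_DS − ½ V_DS²] and I_D = (V_DD − V_DS)/R_D. Equating: 17.4 V_DS² − 14.54 V_DS + 1.83 = 0, giving V_DS = 0.154 V (the root below V_ov).
I_D = (1.83 − 0.154) / 4.84 = 0.346 mA.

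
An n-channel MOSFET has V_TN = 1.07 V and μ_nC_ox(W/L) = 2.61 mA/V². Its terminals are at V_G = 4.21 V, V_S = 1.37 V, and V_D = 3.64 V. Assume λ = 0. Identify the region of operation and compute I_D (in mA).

Saturation; I_D = 4.09 mA

V_GS = V_G − V_S = 4.21 − 1.37 = 2.84 V; V_DS = V_D − V_S = 3.64 − 1.37 = 2.27 V.
V_ov = V_GS − V_TN = 2.84 − 1.07 = 1.77 V.
Since V_DS = 2.27 V ≥ V_ov = 1.77 V, the device is in saturation.
I_D = ½ k_n V_ov² = 0.5 × 2.61 × 1.77² = 4.09 mA.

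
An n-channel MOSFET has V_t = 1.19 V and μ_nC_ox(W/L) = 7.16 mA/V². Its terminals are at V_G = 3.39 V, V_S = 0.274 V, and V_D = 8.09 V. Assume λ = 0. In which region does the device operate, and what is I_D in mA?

Saturation; I_D = 13.3 mA

V_GS = V_G − V_S = 3.39 − 0.274 = 3.12 V; V_DS = V_D − V_S = 8.09 − 0.274 = 7.82 V.
V_ov = V_GS − V_t = 3.12 − 1.19 = 1.93 V.
Since V_DS = 7.82 V ≥ V_ov = 1.93 V, the device is in saturation.
I_D = ½ k_n V_ov² = 0.5 × 7.16 × 1.93² = 13.3 mA.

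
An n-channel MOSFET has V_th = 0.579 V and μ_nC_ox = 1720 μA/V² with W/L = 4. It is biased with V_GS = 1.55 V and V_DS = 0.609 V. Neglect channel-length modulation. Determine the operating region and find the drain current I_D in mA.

k_n = μ_nC_ox · (W/L) = 6.88 mA/V².
V_ov = V_GS − V_th = 1.55 − 0.579 = 0.971 V.
Since V_DS = 0.609 V < V_ov = 0.971 V, the device is in the triode region.
I_D = k_n [V_ov · V_DS − ½ V_DS²] = 6.88 × [0.971 × 0.609 − 0.5 × 0.609²] = 2.79 mA.

Triode; I_D = 2.79 mA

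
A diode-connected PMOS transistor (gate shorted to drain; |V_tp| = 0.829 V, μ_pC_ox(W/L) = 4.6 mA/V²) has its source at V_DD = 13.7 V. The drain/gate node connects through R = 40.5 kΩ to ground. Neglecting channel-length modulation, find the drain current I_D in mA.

I_D = 0.309 mA

With gate tied to drain, V_SG = V_SD ≥ V_SG − |V_tp|, so the device is in saturation.
KCL at the drain: ½ k_p (V_SG − |V_tp|)² = (V_DD − V_SG)/R.
Let x = V_SG − 0.829. Then 93.1 x² + x − 12.87 = 0, giving x = 0.366 V (positive root), so V_SG = 1.2 V.
I_D = (V_DD − V_SG)/R = (13.7 − 1.2) / 40.5 = 0.309 mA.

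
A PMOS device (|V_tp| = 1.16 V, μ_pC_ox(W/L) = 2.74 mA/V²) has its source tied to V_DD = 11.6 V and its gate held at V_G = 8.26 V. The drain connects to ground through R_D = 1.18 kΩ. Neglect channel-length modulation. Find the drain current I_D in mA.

I_D = 6.51 mA

V_SG = V_DD − V_G = 11.6 − 8.26 = 3.34 V, so V_ov = 3.34 − 1.16 = 2.18 V.
Assume saturation: I_D = ½ k_p V_ov² = 0.5 × 2.74 × 2.18² = 6.51 mA, giving V_SD = V_DD − I_D R_D = 11.6 − 6.51 × 1.18 = 3.92 V.
V_SD = 3.92 V ≥ V_ov = 2.18 V, confirming saturation.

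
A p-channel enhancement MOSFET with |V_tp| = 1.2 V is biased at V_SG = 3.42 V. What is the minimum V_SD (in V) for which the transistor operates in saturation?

The boundary between triode and saturation is V_SD = V_SG − |V_tp| = V_ov.
V_ov = 3.42 − 1.2 = 2.22 V.

V_SD,sat = 2.22 V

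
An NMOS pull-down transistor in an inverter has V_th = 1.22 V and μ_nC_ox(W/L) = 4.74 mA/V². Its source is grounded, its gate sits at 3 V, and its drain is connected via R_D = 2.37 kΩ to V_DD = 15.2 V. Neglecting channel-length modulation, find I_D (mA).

V_GS = V_G = 3 V, so V_ov = 3 − 1.22 = 1.78 V.
Assume saturation: I_D = ½ k_n V_ov² = 0.5 × 4.74 × 1.78² = 7.51 mA, giving V_DS = V_DD − I_D R_D = 15.2 − 7.51 × 2.37 = -2.6 V.
But -2.6 V < V_ov = 1.78 V, so the device is actually in triode.
In triode I_D = k_n[V_ov V_DS − ½ V_DS²] and I_D = (V_DD − V_DS)/R_D. Equating: 5.62 V_DS² − 21 V_DS + 15.2 = 0, giving V_DS = 0.982 V (the root below V_ov).
I_D = (15.2 − 0.982) / 2.37 = 6 mA.

I_D = 6.00 mA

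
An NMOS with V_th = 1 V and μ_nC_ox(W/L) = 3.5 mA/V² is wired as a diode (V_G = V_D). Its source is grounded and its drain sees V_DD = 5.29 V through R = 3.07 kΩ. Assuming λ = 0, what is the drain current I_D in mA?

With gate tied to drain, V_GS = V_DS ≥ V_GS − V_th, so the device is in saturation.
KCL at the drain: ½ k_n (V_GS − V_th)² = (V_DD − V_GS)/R.
Let x = V_GS − 1. Then 5.37 x² + x − 4.29 = 0, giving x = 0.805 V (positive root), so V_GS = 1.81 V.
I_D = (V_DD − V_GS)/R = (5.29 − 1.81) / 3.07 = 1.14 mA.

I_D = 1.14 mA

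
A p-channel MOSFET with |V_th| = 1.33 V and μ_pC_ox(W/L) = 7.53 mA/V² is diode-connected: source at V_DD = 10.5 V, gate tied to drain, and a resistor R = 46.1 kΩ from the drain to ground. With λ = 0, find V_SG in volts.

With gate tied to drain, V_SG = V_SD ≥ V_SG − |V_th|, so the device is in saturation.
KCL at the drain: ½ k_p (V_SG − |V_th|)² = (V_DD − V_SG)/R.
Let x = V_SG − 1.33. Then 174 x² + x − 9.17 = 0, giving x = 0.227 V (positive root), so V_SG = 1.56 V.
I_D = (V_DD − V_SG)/R = (10.5 − 1.56) / 46.1 = 0.194 mA.

V_SG = 1.56 V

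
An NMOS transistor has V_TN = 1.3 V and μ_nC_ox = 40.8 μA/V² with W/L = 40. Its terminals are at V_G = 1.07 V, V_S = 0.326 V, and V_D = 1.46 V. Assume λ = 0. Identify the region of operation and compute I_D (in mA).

V_GS = V_G − V_S = 1.07 − 0.326 = 0.744 V; V_DS = V_D − V_S = 1.46 − 0.326 = 1.13 V.
V_GS = 0.744 V < V_TN = 1.3 V, so the transistor is in cutoff.

Cutoff; I_D = 0 mA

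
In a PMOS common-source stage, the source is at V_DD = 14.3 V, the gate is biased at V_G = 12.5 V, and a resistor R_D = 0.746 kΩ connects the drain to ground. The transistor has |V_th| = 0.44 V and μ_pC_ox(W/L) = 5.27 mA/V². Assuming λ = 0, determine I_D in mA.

I_D = 4.87 mA

V_SG = V_DD − V_G = 14.3 − 12.5 = 1.8 V, so V_ov = 1.8 − 0.44 = 1.36 V.
Assume saturation: I_D = ½ k_p V_ov² = 0.5 × 5.27 × 1.36² = 4.87 mA, giving V_SD = V_DD − I_D R_D = 14.3 − 4.87 × 0.746 = 10.7 V.
V_SD = 10.7 V ≥ V_ov = 1.36 V, confirming saturation.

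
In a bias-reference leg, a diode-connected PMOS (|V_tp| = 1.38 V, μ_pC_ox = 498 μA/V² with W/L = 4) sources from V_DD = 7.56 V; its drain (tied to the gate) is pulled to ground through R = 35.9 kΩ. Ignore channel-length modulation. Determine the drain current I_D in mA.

I_D = 0.161 mA

With gate tied to drain, V_SG = V_SD ≥ V_SG − |V_tp|, so the device is in saturation.
k_p = μ_pC_ox · (W/L) = 1.992 mA/V².
KCL at the drain: ½ k_p (V_SG − |V_tp|)² = (V_DD − V_SG)/R.
Let x = V_SG − 1.38. Then 35.8 x² + x − 6.18 = 0, giving x = 0.402 V (positive root), so V_SG = 1.78 V.
I_D = (V_DD − V_SG)/R = (7.56 − 1.78) / 35.9 = 0.161 mA.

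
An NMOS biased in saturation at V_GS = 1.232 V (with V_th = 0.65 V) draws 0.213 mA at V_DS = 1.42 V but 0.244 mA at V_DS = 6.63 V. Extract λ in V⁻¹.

λ = 0.0291 V⁻¹

With V_GS fixed, I_D ∝ (1 + λ V_DS) in saturation, so I_D2/I_D1 = (1 + λ V_DS2)/(1 + λ V_DS1).
0.244/0.213 = 1.146 = (1 + 6.63 λ)/(1 + 1.42 λ).
Solving: λ (I_D1 V_DS2 − I_D2 V_DS1) = I_D2 − I_D1, so λ = (0.244 − 0.213) / (0.213 × 6.63 − 0.244 × 1.42) = 0.031 / 1.07 = 0.0291 V⁻¹.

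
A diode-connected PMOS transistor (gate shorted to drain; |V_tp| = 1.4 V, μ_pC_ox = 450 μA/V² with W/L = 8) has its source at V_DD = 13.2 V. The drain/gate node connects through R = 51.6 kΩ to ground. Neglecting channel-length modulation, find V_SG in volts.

With gate tied to drain, V_SG = V_SD ≥ V_SG − |V_tp|, so the device is in saturation.
k_p = μ_pC_ox · (W/L) = 3.6 mA/V².
KCL at the drain: ½ k_p (V_SG − |V_tp|)² = (V_DD − V_SG)/R.
Let x = V_SG − 1.4. Then 92.9 x² + x − 11.8 = 0, giving x = 0.351 V (positive root), so V_SG = 1.75 V.
I_D = (V_DD − V_SG)/R = (13.2 − 1.75) / 51.6 = 0.222 mA.

V_SG = 1.75 V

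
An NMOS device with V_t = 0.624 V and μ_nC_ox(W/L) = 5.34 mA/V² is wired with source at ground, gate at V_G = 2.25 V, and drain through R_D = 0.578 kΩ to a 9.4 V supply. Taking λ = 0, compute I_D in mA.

I_D = 7.06 mA

V_GS = V_G = 2.25 V, so V_ov = 2.25 − 0.624 = 1.63 V.
Assume saturation: I_D = ½ k_n V_ov² = 0.5 × 5.34 × 1.63² = 7.06 mA, giving V_DS = V_DD − I_D R_D = 9.4 − 7.06 × 0.578 = 5.32 V.
V_DS = 5.32 V ≥ V_ov = 1.63 V, confirming saturation.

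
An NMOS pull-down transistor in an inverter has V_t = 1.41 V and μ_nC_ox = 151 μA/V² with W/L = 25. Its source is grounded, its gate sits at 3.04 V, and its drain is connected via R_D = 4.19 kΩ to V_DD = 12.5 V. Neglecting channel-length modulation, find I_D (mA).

V_GS = V_G = 3.04 V, so V_ov = 3.04 − 1.41 = 1.63 V.
k_n = μ_nC_ox · (W/L) = 3.775 mA/V².
Assume saturation: I_D = ½ k_n V_ov² = 0.5 × 3.775 × 1.63² = 5.01 mA, giving V_DS = V_DD − I_D R_D = 12.5 − 5.01 × 4.19 = -8.51 V.
But -8.51 V < V_ov = 1.63 V, so the device is actually in triode.
In triode I_D = k_n[V_ov V_DS − ½ V_DS²] and I_D = (V_DD − V_DS)/R_D. Equating: 7.91 V_DS² − 26.78 V_DS + 12.5 = 0, giving V_DS = 0.559 V (the root below V_ov).
I_D = (12.5 − 0.559) / 4.19 = 2.85 mA.

I_D = 2.85 mA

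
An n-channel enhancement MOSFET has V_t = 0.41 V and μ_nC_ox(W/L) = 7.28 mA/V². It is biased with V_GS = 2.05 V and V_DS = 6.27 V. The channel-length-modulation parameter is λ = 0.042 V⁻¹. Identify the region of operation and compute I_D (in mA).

V_ov = V_GS − V_t = 2.05 − 0.41 = 1.64 V.
Since V_DS = 6.27 V ≥ V_ov = 1.64 V, the device is in saturation.
I_D = ½ k_n V_ov² (1 + λ V_DS) = 0.5 × 7.28 × 1.64² × (1 + 0.042 × 6.27) = 12.4 mA.

Saturation; I_D = 12.4 mA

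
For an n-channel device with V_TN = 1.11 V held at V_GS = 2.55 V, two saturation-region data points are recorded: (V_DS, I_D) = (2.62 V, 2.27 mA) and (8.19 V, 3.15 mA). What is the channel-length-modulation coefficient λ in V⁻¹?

With V_GS fixed, I_D ∝ (1 + λ V_DS) in saturation, so I_D2/I_D1 = (1 + λ V_DS2)/(1 + λ V_DS1).
3.15/2.27 = 1.388 = (1 + 8.19 λ)/(1 + 2.62 λ).
Solving: λ (I_D1 V_DS2 − I_D2 V_DS1) = I_D2 − I_D1, so λ = (3.15 − 2.27) / (2.27 × 8.19 − 3.15 × 2.62) = 0.88 / 10.3 = 0.0851 V⁻¹.

λ = 0.0851 V⁻¹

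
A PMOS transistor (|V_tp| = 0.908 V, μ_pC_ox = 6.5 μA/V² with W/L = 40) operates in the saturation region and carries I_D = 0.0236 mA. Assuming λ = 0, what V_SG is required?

V_SG = 1.33 V

k_p = μ_pC_ox · (W/L) = 0.26 mA/V².
In saturation I_D = ½ k_p (V_SG − |V_tp|)², so V_SG − |V_tp| = √(2 I_D / k_p) = √(2 × 0.0236 / 0.26) = 0.426 V.
V_SG = 0.908 + 0.426 = 1.33 V.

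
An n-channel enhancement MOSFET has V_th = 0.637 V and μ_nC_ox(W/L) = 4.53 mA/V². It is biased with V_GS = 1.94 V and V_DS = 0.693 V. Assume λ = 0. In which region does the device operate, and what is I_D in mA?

V_ov = V_GS − V_th = 1.94 − 0.637 = 1.3 V.
Since V_DS = 0.693 V < V_ov = 1.3 V, the device is in the triode region.
I_D = k_n [V_ov · V_DS − ½ V_DS²] = 4.53 × [1.3 × 0.693 − 0.5 × 0.693²] = 3 mA.

Triode; I_D = 3.00 mA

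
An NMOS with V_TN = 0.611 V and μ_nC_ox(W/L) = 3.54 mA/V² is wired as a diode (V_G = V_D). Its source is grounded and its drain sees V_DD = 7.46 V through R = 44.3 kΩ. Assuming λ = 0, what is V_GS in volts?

With gate tied to drain, V_GS = V_DS ≥ V_GS − V_TN, so the device is in saturation.
KCL at the drain: ½ k_n (V_GS − V_TN)² = (V_DD − V_GS)/R.
Let x = V_GS − 0.611. Then 78.4 x² + x − 6.849 = 0, giving x = 0.289 V (positive root), so V_GS = 0.9 V.
I_D = (V_DD − V_GS)/R = (7.46 − 0.9) / 44.3 = 0.148 mA.

V_GS = 0.900 V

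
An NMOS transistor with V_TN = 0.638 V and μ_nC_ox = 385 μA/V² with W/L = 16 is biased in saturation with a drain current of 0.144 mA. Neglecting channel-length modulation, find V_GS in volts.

V_GS = 0.854 V

k_n = μ_nC_ox · (W/L) = 6.16 mA/V².
In saturation I_D = ½ k_n (V_GS − V_TN)², so V_GS − V_TN = √(2 I_D / k_n) = √(2 × 0.144 / 6.16) = 0.216 V.
V_GS = 0.638 + 0.216 = 0.854 V.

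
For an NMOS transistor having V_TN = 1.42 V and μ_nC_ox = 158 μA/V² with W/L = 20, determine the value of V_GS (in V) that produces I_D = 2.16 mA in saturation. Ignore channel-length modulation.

k_n = μ_nC_ox · (W/L) = 3.16 mA/V².
In saturation I_D = ½ k_n (V_GS − V_TN)², so V_GS − V_TN = √(2 I_D / k_n) = √(2 × 2.16 / 3.16) = 1.17 V.
V_GS = 1.42 + 1.17 = 2.59 V.

V_GS = 2.59 V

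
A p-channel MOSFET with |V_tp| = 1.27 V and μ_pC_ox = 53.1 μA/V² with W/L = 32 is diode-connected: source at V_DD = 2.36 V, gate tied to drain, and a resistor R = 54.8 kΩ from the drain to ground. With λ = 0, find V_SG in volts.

V_SG = 1.41 V

With gate tied to drain, V_SG = V_SD ≥ V_SG − |V_tp|, so the device is in saturation.
k_p = μ_pC_ox · (W/L) = 1.699 mA/V².
KCL at the drain: ½ k_p (V_SG − |V_tp|)² = (V_DD − V_SG)/R.
Let x = V_SG − 1.27. Then 46.6 x² + x − 1.09 = 0, giving x = 0.143 V (positive root), so V_SG = 1.41 V.
I_D = (V_DD − V_SG)/R = (2.36 − 1.41) / 54.8 = 0.0173 mA.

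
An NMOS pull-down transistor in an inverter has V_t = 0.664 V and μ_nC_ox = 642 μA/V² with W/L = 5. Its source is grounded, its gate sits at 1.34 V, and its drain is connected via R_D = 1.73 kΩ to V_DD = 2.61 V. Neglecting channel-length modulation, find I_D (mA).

I_D = 0.733 mA

V_GS = V_G = 1.34 V, so V_ov = 1.34 − 0.664 = 0.676 V.
k_n = μ_nC_ox · (W/L) = 3.21 mA/V².
Assume saturation: I_D = ½ k_n V_ov² = 0.5 × 3.21 × 0.676² = 0.733 mA, giving V_DS = V_DD − I_D R_D = 2.61 − 0.733 × 1.73 = 1.34 V.
V_DS = 1.34 V ≥ V_ov = 0.676 V, confirming saturation.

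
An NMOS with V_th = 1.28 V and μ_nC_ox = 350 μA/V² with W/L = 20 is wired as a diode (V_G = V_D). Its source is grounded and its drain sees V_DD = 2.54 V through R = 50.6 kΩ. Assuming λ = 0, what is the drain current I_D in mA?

I_D = 0.0233 mA

With gate tied to drain, V_GS = V_DS ≥ V_GS − V_th, so the device is in saturation.
k_n = μ_nC_ox · (W/L) = 7 mA/V².
KCL at the drain: ½ k_n (V_GS − V_th)² = (V_DD − V_GS)/R.
Let x = V_GS − 1.28. Then 177 x² + x − 1.26 = 0, giving x = 0.0816 V (positive root), so V_GS = 1.36 V.
I_D = (V_DD − V_GS)/R = (2.54 − 1.36) / 50.6 = 0.0233 mA.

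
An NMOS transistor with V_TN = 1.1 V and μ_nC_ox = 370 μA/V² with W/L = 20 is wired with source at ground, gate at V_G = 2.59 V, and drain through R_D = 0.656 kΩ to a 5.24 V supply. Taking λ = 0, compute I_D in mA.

V_GS = V_G = 2.59 V, so V_ov = 2.59 − 1.1 = 1.49 V.
k_n = μ_nC_ox · (W/L) = 7.4 mA/V².
Assume saturation: I_D = ½ k_n V_ov² = 0.5 × 7.4 × 1.49² = 8.21 mA, giving V_DS = V_DD − I_D R_D = 5.24 − 8.21 × 0.656 = -0.149 V.
But -0.149 V < V_ov = 1.49 V, so the device is actually in triode.
In triode I_D = k_n[V_ov V_DS − ½ V_DS²] and I_D = (V_DD − V_DS)/R_D. Equating: 2.43 V_DS² − 8.233 V_DS + 5.24 = 0, giving V_DS = 0.849 V (the root below V_ov).
I_D = (5.24 − 0.849) / 0.656 = 6.69 mA.

I_D = 6.69 mA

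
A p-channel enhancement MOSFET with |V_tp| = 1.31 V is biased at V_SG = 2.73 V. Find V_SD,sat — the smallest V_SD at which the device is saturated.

V_SD,sat = 1.42 V

The boundary between triode and saturation is V_SD = V_SG − |V_tp| = V_ov.
V_ov = 2.73 − 1.31 = 1.42 V.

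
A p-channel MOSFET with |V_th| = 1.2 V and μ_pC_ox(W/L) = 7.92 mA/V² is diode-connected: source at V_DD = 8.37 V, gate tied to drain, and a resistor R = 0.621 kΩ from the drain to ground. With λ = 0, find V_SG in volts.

With gate tied to drain, V_SG = V_SD ≥ V_SG − |V_th|, so the device is in saturation.
KCL at the drain: ½ k_p (V_SG − |V_th|)² = (V_DD − V_SG)/R.
Let x = V_SG − 1.2. Then 2.46 x² + x − 7.17 = 0, giving x = 1.52 V (positive root), so V_SG = 2.72 V.
I_D = (V_DD − V_SG)/R = (8.37 − 2.72) / 0.621 = 9.1 mA.

V_SG = 2.72 V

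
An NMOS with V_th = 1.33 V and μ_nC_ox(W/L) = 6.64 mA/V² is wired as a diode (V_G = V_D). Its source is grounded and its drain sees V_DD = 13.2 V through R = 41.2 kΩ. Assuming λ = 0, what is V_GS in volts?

V_GS = 1.62 V

With gate tied to drain, V_GS = V_DS ≥ V_GS − V_th, so the device is in saturation.
KCL at the drain: ½ k_n (V_GS − V_th)² = (V_DD − V_GS)/R.
Let x = V_GS − 1.33. Then 137 x² + x − 11.87 = 0, giving x = 0.291 V (positive root), so V_GS = 1.62 V.
I_D = (V_DD − V_GS)/R = (13.2 − 1.62) / 41.2 = 0.281 mA.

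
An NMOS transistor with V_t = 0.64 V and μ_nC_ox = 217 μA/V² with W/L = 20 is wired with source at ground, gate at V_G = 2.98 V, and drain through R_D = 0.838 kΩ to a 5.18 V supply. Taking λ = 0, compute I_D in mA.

I_D = 5.44 mA

V_GS = V_G = 2.98 V, so V_ov = 2.98 − 0.64 = 2.34 V.
k_n = μ_nC_ox · (W/L) = 4.34 mA/V².
Assume saturation: I_D = ½ k_n V_ov² = 0.5 × 4.34 × 2.34² = 11.9 mA, giving V_DS = V_DD − I_D R_D = 5.18 − 11.9 × 0.838 = -4.78 V.
But -4.78 V < V_ov = 2.34 V, so the device is actually in triode.
In triode I_D = k_n[V_ov V_DS − ½ V_DS²] and I_D = (V_DD − V_DS)/R_D. Equating: 1.82 V_DS² − 9.51 V_DS + 5.18 = 0, giving V_DS = 0.618 V (the root below V_ov).
I_D = (5.18 − 0.618) / 0.838 = 5.44 mA.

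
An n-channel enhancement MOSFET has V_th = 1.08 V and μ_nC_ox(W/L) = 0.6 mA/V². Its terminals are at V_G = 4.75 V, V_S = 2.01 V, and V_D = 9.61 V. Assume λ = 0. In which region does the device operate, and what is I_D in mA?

V_GS = V_G − V_S = 4.75 − 2.01 = 2.74 V; V_DS = V_D − V_S = 9.61 − 2.01 = 7.6 V.
V_ov = V_GS − V_th = 2.74 − 1.08 = 1.66 V.
Since V_DS = 7.6 V ≥ V_ov = 1.66 V, the device is in saturation.
I_D = ½ k_n V_ov² = 0.5 × 0.6 × 1.66² = 0.827 mA.

Saturation; I_D = 0.827 mA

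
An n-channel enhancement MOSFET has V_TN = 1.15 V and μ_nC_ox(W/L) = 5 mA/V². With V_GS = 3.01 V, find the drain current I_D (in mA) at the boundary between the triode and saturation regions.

At the boundary V_DS = V_ov = V_GS − V_TN = 3.01 − 1.15 = 1.86 V.
I_D = ½ k_n V_ov² = 0.5 × 5 × 1.86² = 8.65 mA.

I_D = 8.65 mA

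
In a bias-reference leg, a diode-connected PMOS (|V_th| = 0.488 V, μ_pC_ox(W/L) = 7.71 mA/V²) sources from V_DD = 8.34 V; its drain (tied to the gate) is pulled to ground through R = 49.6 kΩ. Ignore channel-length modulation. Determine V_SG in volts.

With gate tied to drain, V_SG = V_SD ≥ V_SG − |V_th|, so the device is in saturation.
KCL at the drain: ½ k_p (V_SG − |V_th|)² = (V_DD − V_SG)/R.
Let x = V_SG − 0.488. Then 191 x² + x − 7.852 = 0, giving x = 0.2 V (positive root), so V_SG = 0.688 V.
I_D = (V_DD − V_SG)/R = (8.34 − 0.688) / 49.6 = 0.154 mA.

V_SG = 0.688 V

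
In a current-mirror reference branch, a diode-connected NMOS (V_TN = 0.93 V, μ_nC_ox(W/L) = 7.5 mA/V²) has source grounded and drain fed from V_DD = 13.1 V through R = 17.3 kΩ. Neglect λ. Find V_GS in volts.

With gate tied to drain, V_GS = V_DS ≥ V_GS − V_TN, so the device is in saturation.
KCL at the drain: ½ k_n (V_GS − V_TN)² = (V_DD − V_GS)/R.
Let x = V_GS − 0.93. Then 64.9 x² + x − 12.17 = 0, giving x = 0.425 V (positive root), so V_GS = 1.36 V.
I_D = (V_DD − V_GS)/R = (13.1 − 1.36) / 17.3 = 0.679 mA.

V_GS = 1.36 V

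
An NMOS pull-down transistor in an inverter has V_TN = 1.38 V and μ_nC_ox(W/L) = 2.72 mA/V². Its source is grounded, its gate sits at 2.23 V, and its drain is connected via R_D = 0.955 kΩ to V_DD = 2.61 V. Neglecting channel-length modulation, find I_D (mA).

I_D = 0.983 mA

V_GS = V_G = 2.23 V, so V_ov = 2.23 − 1.38 = 0.85 V.
Assume saturation: I_D = ½ k_n V_ov² = 0.5 × 2.72 × 0.85² = 0.983 mA, giving V_DS = V_DD − I_D R_D = 2.61 − 0.983 × 0.955 = 1.67 V.
V_DS = 1.67 V ≥ V_ov = 0.85 V, confirming saturation.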